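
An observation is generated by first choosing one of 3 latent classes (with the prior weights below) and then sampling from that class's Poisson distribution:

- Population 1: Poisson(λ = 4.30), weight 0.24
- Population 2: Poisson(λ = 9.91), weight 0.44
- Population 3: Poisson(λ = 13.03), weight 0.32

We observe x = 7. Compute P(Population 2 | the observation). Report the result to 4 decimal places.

0.6062

Posterior ∝ prior × likelihood, so P(k | x) ∝ π_k f_k(x); normalise over all components.
Evaluate each component's likelihood at the observed value:
  L_1 = e^(−4.30)·4.30^7/7! = 0.0731783
  L_2 = e^(−9.91)·9.91^7/7! = 0.0925181
  L_3 = e^(−13.03)·13.03^7/7! = 0.0277539
Weight by the priors:
  π_1·L_1 = 0.24 × 0.0731783 = 0.0175628
  π_2·L_2 = 0.44 × 0.0925181 = 0.040708
  π_3·L_3 = 0.32 × 0.0277539 = 0.00888123
Denominator: 0.0175628 + 0.040708 + 0.00888123 = 0.067152
Responsibility of Population 2: 0.040708 / 0.067152 ≈ 0.6062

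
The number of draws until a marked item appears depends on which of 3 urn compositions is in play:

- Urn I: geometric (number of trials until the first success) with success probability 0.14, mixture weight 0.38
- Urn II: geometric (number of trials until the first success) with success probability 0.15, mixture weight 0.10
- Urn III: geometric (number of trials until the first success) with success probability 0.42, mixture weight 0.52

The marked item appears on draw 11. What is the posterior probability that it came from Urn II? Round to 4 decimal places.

0.1885

P(component k | x) = w_k·f_k(x) / marginal(x), where marginal(x) = Σ_j w_j·f_j(x).
Component likelihoods at x = 11:
  p_I = 0.14·(1−0.14)^10 = 0.14·0.221302 = 0.0309822
  p_II = 0.15·(1−0.15)^10 = 0.15·0.196874 = 0.0295312
  p_III = 0.42·(1−0.42)^10 = 0.42·0.00430804 = 0.00180938
Multiply by the mixture weights:
  w_I·p_I = 0.38 × 0.0309822 = 0.0117732
  w_II·p_II = 0.10 × 0.0295312 = 0.00295312
  w_III·p_III = 0.52 × 0.00180938 = 0.000940876
Evidence: 0.0117732 + 0.00295312 + 0.000940876 = 0.0156672
So the posterior for Urn II is 0.00295312 / 0.0156672 ≈ 0.1885.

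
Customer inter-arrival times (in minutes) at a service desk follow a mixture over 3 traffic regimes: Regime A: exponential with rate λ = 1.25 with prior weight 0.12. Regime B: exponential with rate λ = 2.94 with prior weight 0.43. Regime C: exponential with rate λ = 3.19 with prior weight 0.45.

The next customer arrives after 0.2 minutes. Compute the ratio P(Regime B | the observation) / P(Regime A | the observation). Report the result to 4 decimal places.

6.0108

Only the two components matter; the odds are (π_i f_i(x)) / (π_j f_j(x)).
Exponential densities:
  p_A = 0.973501
  p_B = 1.63298
  p_C = 1.68543
Odds = (0.43/0.12) × (1.63298/0.973501) = 3.58333 × 1.67744 ≈ 6.0108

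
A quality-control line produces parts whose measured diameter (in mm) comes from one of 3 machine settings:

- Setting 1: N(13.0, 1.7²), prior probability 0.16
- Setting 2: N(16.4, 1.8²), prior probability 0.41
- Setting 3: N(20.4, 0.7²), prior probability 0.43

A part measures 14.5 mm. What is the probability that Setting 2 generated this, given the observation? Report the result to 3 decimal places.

P(component k | x) = π_k·f_k(x) / marginal(x), where marginal(x) = Σ_j π_j·f_j(x).
Evaluate each component's likelihood at the observed value:
  p_1 = (1/(1.7·√(2π)))·exp(−(14.5−13.0)²/(2·1.7²)) = 0.234672·exp(-0.38927) = 0.159002
  p_2 = (1/(1.8·√(2π)))·exp(−(14.5−16.4)²/(2·1.8²)) = 0.221635·exp(-0.55710) = 0.126968
  p_3 = (1/(0.7·√(2π)))·exp(−(14.5−20.4)²/(2·0.7²)) = 0.569918·exp(-35.52041) = 2.13548e-16
Unnormalised posteriors:
  π_1·p_1 = 0.16 × 0.159002 = 0.0254403
  π_2·p_2 = 0.41 × 0.126968 = 0.0520567
  π_3·p_3 = 0.43 × 2.13548e-16 = 9.18255e-17
Sum: 0.0254403 + 0.0520567 + 9.18255e-17 = 0.077497
P(Setting 2 | 14.5 mm) ≈ 0.672

0.672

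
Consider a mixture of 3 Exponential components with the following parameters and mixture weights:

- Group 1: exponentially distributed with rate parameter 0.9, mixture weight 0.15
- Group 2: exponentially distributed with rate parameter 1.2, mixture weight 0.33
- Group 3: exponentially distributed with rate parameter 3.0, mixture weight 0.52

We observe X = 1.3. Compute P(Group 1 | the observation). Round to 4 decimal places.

Posterior ∝ prior × likelihood, so P(k | x) ∝ P(Z=k) f_k(x); normalise over all components.
Exponential densities:
  L_1 = 0.27933
  L_2 = 0.252163
  L_3 = 0.0607257
Unnormalised posteriors:
  P(Z=1)·L_1 = 0.15 × 0.27933 = 0.0418995
  P(Z=2)·L_2 = 0.33 × 0.252163 = 0.0832139
  P(Z=3)·L_3 = 0.52 × 0.0607257 = 0.0315774
Evidence: 0.0418995 + 0.0832139 + 0.0315774 = 0.156691
P(Group 1 | x) = 0.0418995 / 0.156691 ≈ 0.2674

0.2674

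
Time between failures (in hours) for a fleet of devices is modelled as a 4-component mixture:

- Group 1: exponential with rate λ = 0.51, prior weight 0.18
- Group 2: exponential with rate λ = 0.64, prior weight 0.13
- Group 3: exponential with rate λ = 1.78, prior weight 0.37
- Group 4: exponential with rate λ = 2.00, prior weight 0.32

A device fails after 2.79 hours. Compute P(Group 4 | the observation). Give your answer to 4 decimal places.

0.0560

The responsibility of component k is w_k f_k(x) divided by Σ_j w_j f_j(x).
Component likelihoods at x = 2.79 hours:
  L_1 = 0.122917
  L_2 = 0.107326
  L_3 = 0.0124059
  L_4 = 0.00754513
Multiply by the mixture weights:
  w_1·L_1 = 0.18 × 0.122917 = 0.0221251
  w_2·L_2 = 0.13 × 0.107326 = 0.0139523
  w_3·L_3 = 0.37 × 0.0124059 = 0.00459017
  w_4·L_4 = 0.32 × 0.00754513 = 0.00241444
Normaliser: 0.0221251 + 0.0139523 + 0.00459017 + 0.00241444 = 0.043082
Responsibility of Group 4: 0.00241444 / 0.043082 ≈ 0.0560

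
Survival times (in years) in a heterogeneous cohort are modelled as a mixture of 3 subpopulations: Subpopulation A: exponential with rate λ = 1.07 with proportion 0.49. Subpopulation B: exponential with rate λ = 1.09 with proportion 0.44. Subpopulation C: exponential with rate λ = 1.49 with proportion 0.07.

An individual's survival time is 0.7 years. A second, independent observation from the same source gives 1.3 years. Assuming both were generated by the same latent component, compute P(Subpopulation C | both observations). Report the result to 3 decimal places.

0.059

The responsibility of component k is π_k f_k(x) divided by Σ_j π_j f_j(x).
Since both observations come from the same component, the likelihood for component k is f_k(x₁)·f_k(x₂).
  p_A = [1.07·e^(−1.07·0.7) = 1.07·e^(−0.7490) = 0.505938] × [0.266244] = 0.134703
  p_B = [1.09·e^(−1.09·0.7) = 1.09·e^(−0.7630) = 0.508229] × [0.26426] = 0.134305
  p_C = [1.49·e^(−1.49·0.7) = 1.49·e^(−1.0430) = 0.52507] × [0.214762] = 0.112765
Prior × likelihood for each component:
  π_A·p_A = 0.49 × 0.134703 = 0.0660045
  π_B·p_B = 0.44 × 0.134305 = 0.059094
  π_C·p_C = 0.07 × 0.112765 = 0.00789356
Normaliser: 0.0660045 + 0.059094 + 0.00789356 = 0.132992
P(Subpopulation C | x₁,x₂) ≈ 0.059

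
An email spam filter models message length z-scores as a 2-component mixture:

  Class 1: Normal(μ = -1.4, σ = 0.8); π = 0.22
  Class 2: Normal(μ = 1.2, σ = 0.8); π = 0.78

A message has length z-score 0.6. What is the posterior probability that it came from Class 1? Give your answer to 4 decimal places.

Apply Bayes' rule: the posterior for each component is proportional to its prior times its likelihood at x.
Normal densities:
  p_1 = (1/(0.8·√(2π)))·exp(−(0.6−-1.4)²/(2·0.8²)) = 0.498678·exp(-3.12500) = 0.0219104
  p_2 = (1/(0.8·√(2π)))·exp(−(0.6−1.2)²/(2·0.8²)) = 0.498678·exp(-0.28125) = 0.376422
Unnormalised posteriors:
  P(Z=1)·p_1 = 0.22 × 0.0219104 = 0.00482028
  P(Z=2)·p_2 = 0.78 × 0.376422 = 0.293609
Marginal: 0.00482028 + 0.293609 = 0.298429
Responsibility of Class 1: 0.00482028 / 0.298429 ≈ 0.0162

0.0162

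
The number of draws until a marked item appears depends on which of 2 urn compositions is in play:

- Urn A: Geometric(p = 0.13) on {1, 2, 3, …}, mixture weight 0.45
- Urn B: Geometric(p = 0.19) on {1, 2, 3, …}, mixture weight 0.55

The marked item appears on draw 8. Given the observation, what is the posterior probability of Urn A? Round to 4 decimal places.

P(component k | x) = w_k·f_k(x) / marginal(x), where marginal(x) = Σ_j w_j·f_j(x).
Evaluate each component's likelihood at the observed value:
  p_A = 0.0490431
  p_B = 0.0434659
Prior × likelihood for each component:
  w_A·p_A = 0.45 × 0.0490431 = 0.0220694
  w_B·p_B = 0.55 × 0.0434659 = 0.0239062
Sum: 0.0220694 + 0.0239062 = 0.0459757
P(Urn A | x) = 0.0220694 / 0.0459757 ≈ 0.4800

0.4800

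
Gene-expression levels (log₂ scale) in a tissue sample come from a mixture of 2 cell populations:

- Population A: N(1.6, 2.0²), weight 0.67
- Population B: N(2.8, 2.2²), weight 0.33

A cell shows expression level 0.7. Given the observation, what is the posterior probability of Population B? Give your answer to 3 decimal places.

The responsibility of component k is π_k f_k(x) divided by Σ_j π_j f_j(x).
Component likelihoods at x = 0.7:
  p_A = (1/(2.0·√(2π)))·exp(−(0.7−1.6)²/(2·2.0²)) = 0.199471·exp(-0.10125) = 0.180263
  p_B = (1/(2.2·√(2π)))·exp(−(0.7−2.8)²/(2·2.2²)) = 0.181337·exp(-0.45558) = 0.114983
Multiply by the mixture weights:
  π_A·p_A = 0.67 × 0.180263 = 0.120777
  π_B·p_B = 0.33 × 0.114983 = 0.0379443
Marginal: 0.120777 + 0.0379443 = 0.158721
P(Population B | 0.7) ≈ 0.239

0.239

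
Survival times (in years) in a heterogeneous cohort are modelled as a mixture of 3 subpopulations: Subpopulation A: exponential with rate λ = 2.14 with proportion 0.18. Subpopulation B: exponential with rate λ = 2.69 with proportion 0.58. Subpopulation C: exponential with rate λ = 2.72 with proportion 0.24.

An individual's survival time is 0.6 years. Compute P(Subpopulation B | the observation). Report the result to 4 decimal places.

Posterior ∝ prior × likelihood, so P(k | x) ∝ P(Z=k) f_k(x); normalise over all components.
Evaluate each component's likelihood at the observed value:
  p_A = 0.592625
  p_B = 0.535551
  p_C = 0.531864
Multiply by the mixture weights:
  P(Z=A)·p_A = 0.18 × 0.592625 = 0.106672
  P(Z=B)·p_B = 0.58 × 0.535551 = 0.31062
  P(Z=C)·p_C = 0.24 × 0.531864 = 0.127647
Denominator: 0.106672 + 0.31062 + 0.127647 = 0.544939
P(Subpopulation B | data) = 0.31062 / 0.544939 ≈ 0.5700

0.5700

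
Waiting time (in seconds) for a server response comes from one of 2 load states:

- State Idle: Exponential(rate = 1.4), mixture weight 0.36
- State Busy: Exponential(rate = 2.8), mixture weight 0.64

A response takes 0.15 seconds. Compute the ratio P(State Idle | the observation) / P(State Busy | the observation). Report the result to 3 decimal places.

Only the two components matter; the odds are (w_i f_i(x)) / (w_j f_j(x)).
Component likelihoods at x = 0.15 seconds:
  f_Idle = 1.13482
  f_Busy = 1.83973
0.408534 / 1.17743 ≈ 0.347

0.347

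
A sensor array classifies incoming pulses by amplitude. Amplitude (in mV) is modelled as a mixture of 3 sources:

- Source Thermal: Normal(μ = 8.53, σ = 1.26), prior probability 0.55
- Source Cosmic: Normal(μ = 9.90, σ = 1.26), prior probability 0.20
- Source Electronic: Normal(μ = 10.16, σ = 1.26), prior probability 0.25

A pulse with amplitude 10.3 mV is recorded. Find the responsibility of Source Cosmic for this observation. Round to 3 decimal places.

0.295

The responsibility of component k is P(Z=k) f_k(x) divided by Σ_j P(Z=j) f_j(x).
Component likelihoods at x = 10.3 mV:
  L_Thermal = (1/(1.26·√(2π)))·exp(−(10.3−8.53)²/(2·1.26²)) = 0.316621·exp(-0.98668) = 0.11804
  L_Cosmic = (1/(1.26·√(2π)))·exp(−(10.3−9.90)²/(2·1.26²)) = 0.316621·exp(-0.05039) = 0.301061
  L_Electronic = (1/(1.26·√(2π)))·exp(−(10.3−10.16)²/(2·1.26²)) = 0.316621·exp(-0.00617) = 0.314672
Weight by the priors:
  P(Z=Thermal)·L_Thermal = 0.55 × 0.11804 = 0.0649222
  P(Z=Cosmic)·L_Cosmic = 0.20 × 0.301061 = 0.0602123
  P(Z=Electronic)·L_Electronic = 0.25 × 0.314672 = 0.0786681
Sum: 0.0649222 + 0.0602123 + 0.0786681 = 0.203803
P(Source Cosmic | 10.3 mV) = 0.0602123 / 0.203803 ≈ 0.295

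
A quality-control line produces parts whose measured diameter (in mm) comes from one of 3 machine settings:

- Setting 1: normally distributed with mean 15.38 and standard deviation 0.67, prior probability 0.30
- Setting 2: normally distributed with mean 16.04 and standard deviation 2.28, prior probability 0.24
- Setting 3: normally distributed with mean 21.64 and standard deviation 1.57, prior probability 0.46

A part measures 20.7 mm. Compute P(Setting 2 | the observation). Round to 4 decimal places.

0.0505

By Bayes' theorem, P(k | x) = π_k f_k(x) / Σ_j π_j f_j(x).
Normal densities:
  L_1 = (1/(0.67·√(2π)))·exp(−(20.7−15.38)²/(2·0.67²)) = 0.595436·exp(-31.52417) = 1.21356e-14
  L_2 = (1/(2.28·√(2π)))·exp(−(20.7−16.04)²/(2·2.28²)) = 0.174975·exp(-2.08868) = 0.0216707
  L_3 = (1/(1.57·√(2π)))·exp(−(20.7−21.64)²/(2·1.57²)) = 0.254103·exp(-0.17924) = 0.212407
Multiply by the mixture weights:
  π_1·L_1 = 0.30 × 1.21356e-14 = 3.64069e-15
  π_2·L_2 = 0.24 × 0.0216707 = 0.00520096
  π_3·L_3 = 0.46 × 0.212407 = 0.0977073
Evidence: 3.64069e-15 + 0.00520096 + 0.0977073 = 0.102908
P(Setting 2 | x) ≈ 0.0505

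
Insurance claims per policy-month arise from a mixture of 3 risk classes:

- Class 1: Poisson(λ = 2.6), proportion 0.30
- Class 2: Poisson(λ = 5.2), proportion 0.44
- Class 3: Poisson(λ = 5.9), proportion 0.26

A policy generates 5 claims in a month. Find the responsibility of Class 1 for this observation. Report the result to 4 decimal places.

0.1560

The responsibility of component k is w_k f_k(x) divided by Σ_j w_j f_j(x).
Poisson probabilities:
  f_1 = 0.0735394
  f_2 = 0.174785
  f_3 = 0.163208
Prior × likelihood for each component:
  w_1·f_1 = 0.30 × 0.0735394 = 0.0220618
  w_2·f_2 = 0.44 × 0.174785 = 0.0769054
  w_3·f_3 = 0.26 × 0.163208 = 0.0424341
Denominator: 0.0220618 + 0.0769054 + 0.0424341 = 0.141401
So the posterior for Class 1 is 0.0220618 / 0.141401 ≈ 0.1560.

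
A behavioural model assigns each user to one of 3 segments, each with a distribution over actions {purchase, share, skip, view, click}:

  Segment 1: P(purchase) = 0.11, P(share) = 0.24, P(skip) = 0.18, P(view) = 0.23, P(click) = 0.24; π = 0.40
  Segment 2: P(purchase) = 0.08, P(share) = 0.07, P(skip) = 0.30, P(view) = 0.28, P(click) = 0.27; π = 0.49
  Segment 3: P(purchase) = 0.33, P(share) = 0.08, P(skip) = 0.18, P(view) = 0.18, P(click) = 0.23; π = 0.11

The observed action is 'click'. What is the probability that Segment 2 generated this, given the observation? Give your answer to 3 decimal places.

0.522

The responsibility of component k is π_k f_k(x) divided by Σ_j π_j f_j(x).
Component likelihoods at x = 'click':
  f_1 = 0.24
  f_2 = 0.27
  f_3 = 0.23
Unnormalised posteriors:
  π_1·f_1 = 0.40 × 0.24 = 0.096
  π_2·f_2 = 0.49 × 0.27 = 0.1323
  π_3·f_3 = 0.11 × 0.23 = 0.0253
Normaliser: 0.096 + 0.1323 + 0.0253 = 0.2536
P(Segment 2 | the observation) = 0.1323 / 0.2536 ≈ 0.522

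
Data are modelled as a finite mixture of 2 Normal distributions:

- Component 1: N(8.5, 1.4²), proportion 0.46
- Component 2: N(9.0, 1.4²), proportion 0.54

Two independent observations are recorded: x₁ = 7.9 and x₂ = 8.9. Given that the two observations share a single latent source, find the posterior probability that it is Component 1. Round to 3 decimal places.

0.505

Apply Bayes' rule: the posterior for each component is proportional to its prior times its likelihood at x.
Since both observations come from the same component, the likelihood for component k is f_k(x₁)·f_k(x₂).
  L_1 = [(1/(1.4·√(2π)))·exp(−(7.9−8.5)²/(2·1.4²)) = 0.284959·exp(-0.09184) = 0.259955] × [0.273562] = 0.0711137
  L_2 = [(1/(1.4·√(2π)))·exp(−(7.9−9.0)²/(2·1.4²)) = 0.284959·exp(-0.30867) = 0.20928] × [0.284233] = 0.0594841
Weight by the priors:
  w_1·L_1 = 0.46 × 0.0711137 = 0.0327123
  w_2·L_2 = 0.54 × 0.0594841 = 0.0321214
Sum: 0.0327123 + 0.0321214 = 0.0648337
So the posterior for Component 1 is 0.0327123 / 0.0648337 ≈ 0.505.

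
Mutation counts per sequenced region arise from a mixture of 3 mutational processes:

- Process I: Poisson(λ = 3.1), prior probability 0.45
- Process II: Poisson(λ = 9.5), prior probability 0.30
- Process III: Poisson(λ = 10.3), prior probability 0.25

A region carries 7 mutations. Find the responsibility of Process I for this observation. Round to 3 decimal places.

0.176

Apply Bayes' rule: the posterior for each component is proportional to its prior times its likelihood at x.
Component likelihoods at x = 7 mutations:
  L_I = e^(−3.1)·3.1^7/7! = 0.0245917
  L_II = e^(−9.5)·9.5^7/7! = 0.103714
  L_III = e^(−10.3)·10.3^7/7! = 0.0820724
Multiply by the mixture weights:
  π_I·L_I = 0.45 × 0.0245917 = 0.0110663
  π_II·L_II = 0.30 × 0.103714 = 0.0311142
  π_III·L_III = 0.25 × 0.0820724 = 0.0205181
Sum: 0.0110663 + 0.0311142 + 0.0205181 = 0.0626985
So the posterior for Process I is 0.0110663 / 0.0626985 ≈ 0.176.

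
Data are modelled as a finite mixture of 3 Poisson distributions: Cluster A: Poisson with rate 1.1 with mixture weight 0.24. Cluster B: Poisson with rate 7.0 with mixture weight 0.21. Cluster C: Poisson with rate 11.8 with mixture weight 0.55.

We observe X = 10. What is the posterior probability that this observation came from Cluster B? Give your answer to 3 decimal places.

The responsibility of component k is π_k f_k(x) divided by Σ_j π_j f_j(x).
Evaluate each component's likelihood at the observed value:
  p_A = e^(−1.1)·1.1^10/10! = 2.37925e-07
  p_B = e^(−7.0)·7.0^10/10! = 0.0709833
  p_C = e^(−11.8)·11.8^10/10! = 0.108239
Multiply by the mixture weights:
  π_A·p_A = 0.24 × 2.37925e-07 = 5.7102e-08
  π_B·p_B = 0.21 × 0.0709833 = 0.0149065
  π_C·p_C = 0.55 × 0.108239 = 0.0595312
Evidence: 5.7102e-08 + 0.0149065 + 0.0595312 = 0.0744378
Responsibility of Cluster B: 0.0149065 / 0.0744378 ≈ 0.200

0.200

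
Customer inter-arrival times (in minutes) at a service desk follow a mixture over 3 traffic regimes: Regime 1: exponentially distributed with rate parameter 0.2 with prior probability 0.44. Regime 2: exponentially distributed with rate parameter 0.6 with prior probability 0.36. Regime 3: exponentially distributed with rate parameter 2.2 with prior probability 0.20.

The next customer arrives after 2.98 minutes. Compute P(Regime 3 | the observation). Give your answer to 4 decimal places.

0.0073

Posterior ∝ prior × likelihood, so P(k | x) ∝ P(Z=k) f_k(x); normalise over all components.
Evaluate each component's likelihood at the observed value:
  p_1 = 0.110202
  p_2 = 0.100377
  p_3 = 0.00312743
Multiply by the mixture weights:
  P(Z=1)·p_1 = 0.44 × 0.110202 = 0.048489
  P(Z=2)·p_2 = 0.36 × 0.100377 = 0.0361356
  P(Z=3)·p_3 = 0.20 × 0.00312743 = 0.000625487
Marginal: 0.048489 + 0.0361356 + 0.000625487 = 0.0852501
P(Regime 3 | 2.98 minutes) ≈ 0.0073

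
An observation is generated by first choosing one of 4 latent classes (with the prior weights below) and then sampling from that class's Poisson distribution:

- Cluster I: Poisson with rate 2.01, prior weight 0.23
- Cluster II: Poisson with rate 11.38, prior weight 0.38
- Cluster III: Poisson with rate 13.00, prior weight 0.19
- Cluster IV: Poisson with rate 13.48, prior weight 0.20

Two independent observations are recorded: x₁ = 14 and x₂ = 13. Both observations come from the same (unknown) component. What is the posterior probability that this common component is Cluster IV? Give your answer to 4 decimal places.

0.3085

Apply Bayes' rule: the posterior for each component is proportional to its prior times its likelihood at x.
Since both observations come from the same component, the likelihood for component k is f_k(x₁)·f_k(x₂).
  f_I = [2.70025e-08] × [1.88077e-07] = 5.07857e-15
  f_II = [0.0800409] × [0.0984686] = 0.00788152
  f_III = [0.102087] × [0.10994] = 0.0112234
  f_IV = [0.104945] × [0.108993] = 0.0114382
Prior × likelihood for each component:
  w_I·f_I = 0.23 × 5.07857e-15 = 1.16807e-15
  w_II·f_II = 0.38 × 0.00788152 = 0.00299498
  w_III·f_III = 0.19 × 0.0112234 = 0.00213245
  w_IV·f_IV = 0.20 × 0.0114382 = 0.00228765
Marginal: 1.16807e-15 + 0.00299498 + 0.00213245 + 0.00228765 = 0.00741508
P(Cluster IV | x) ≈ 0.3085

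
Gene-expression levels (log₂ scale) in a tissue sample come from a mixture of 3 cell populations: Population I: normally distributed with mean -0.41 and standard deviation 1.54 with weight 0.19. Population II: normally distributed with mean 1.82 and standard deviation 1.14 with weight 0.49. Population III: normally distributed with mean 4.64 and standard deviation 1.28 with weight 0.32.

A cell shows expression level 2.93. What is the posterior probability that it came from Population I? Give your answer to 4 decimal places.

P(component k | x) = P(Z=k)·f_k(x) / marginal(x), where marginal(x) = Σ_j P(Z=j)·f_j(x).
Evaluate each component's likelihood at the observed value:
  p_I = (1/(1.54·√(2π)))·exp(−(2.93−-0.41)²/(2·1.54²)) = 0.259053·exp(-2.35191) = 0.0246585
  p_II = (1/(1.14·√(2π)))·exp(−(2.93−1.82)²/(2·1.14²)) = 0.349949·exp(-0.47403) = 0.217839
  p_III = (1/(1.28·√(2π)))·exp(−(2.93−4.64)²/(2·1.28²)) = 0.311674·exp(-0.89236) = 0.127688
Multiply by the mixture weights:
  P(Z=I)·p_I = 0.19 × 0.0246585 = 0.00468511
  P(Z=II)·p_II = 0.49 × 0.217839 = 0.106741
  P(Z=III)·p_III = 0.32 × 0.127688 = 0.0408603
Sum: 0.00468511 + 0.106741 + 0.0408603 = 0.152287
P(Population I | x) = 0.00468511 / 0.152287 ≈ 0.0308

0.0308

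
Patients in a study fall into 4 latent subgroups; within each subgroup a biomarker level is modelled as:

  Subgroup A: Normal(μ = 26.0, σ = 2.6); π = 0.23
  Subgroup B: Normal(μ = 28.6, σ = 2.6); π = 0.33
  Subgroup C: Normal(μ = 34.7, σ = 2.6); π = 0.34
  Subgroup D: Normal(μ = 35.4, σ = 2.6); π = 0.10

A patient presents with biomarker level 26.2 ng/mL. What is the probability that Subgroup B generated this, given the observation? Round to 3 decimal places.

P(component k | x) = π_k·f_k(x) / marginal(x), where marginal(x) = Σ_j π_j·f_j(x).
Evaluate each component's likelihood at the observed value:
  p_A = 0.152986
  p_B = 0.10021
  p_C = 0.000732985
  p_D = 0.000293156
Prior × likelihood for each component:
  π_A·p_A = 0.23 × 0.152986 = 0.0351868
  π_B·p_B = 0.33 × 0.10021 = 0.0330694
  π_C·p_C = 0.34 × 0.000732985 = 0.000249215
  π_D·p_D = 0.10 × 0.000293156 = 2.93156e-05
Marginal: 0.0351868 + 0.0330694 + 0.000249215 + 2.93156e-05 = 0.0685347
So the posterior for Subgroup B is 0.0330694 / 0.0685347 ≈ 0.483.

0.483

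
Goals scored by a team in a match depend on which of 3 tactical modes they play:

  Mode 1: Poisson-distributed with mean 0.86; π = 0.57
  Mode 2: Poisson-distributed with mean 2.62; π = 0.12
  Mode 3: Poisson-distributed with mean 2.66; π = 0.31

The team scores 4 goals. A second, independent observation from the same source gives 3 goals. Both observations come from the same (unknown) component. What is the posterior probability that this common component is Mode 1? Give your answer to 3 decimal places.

0.018

The responsibility of component k is w_k f_k(x) divided by Σ_j w_j f_j(x).
Since both observations come from the same component, the likelihood for component k is f_k(x₁)·f_k(x₂).
  L_1 = [e^(−0.86)·0.86^4/4! = 0.00964471] × [0.0448591] = 0.000432653
  L_2 = [e^(−2.62)·2.62^4/4! = 0.142936] × [0.218223] = 0.031192
  L_3 = [e^(−2.66)·2.66^4/4! = 0.145912] × [0.219417] = 0.0320156
Weight by the priors:
  w_1·L_1 = 0.57 × 0.000432653 = 0.000246612
  w_2·L_2 = 0.12 × 0.031192 = 0.00374304
  w_3·L_3 = 0.31 × 0.0320156 = 0.00992485
Normaliser: 0.000246612 + 0.00374304 + 0.00992485 = 0.0139145
P(Mode 1 | x₁,x₂) ≈ 0.018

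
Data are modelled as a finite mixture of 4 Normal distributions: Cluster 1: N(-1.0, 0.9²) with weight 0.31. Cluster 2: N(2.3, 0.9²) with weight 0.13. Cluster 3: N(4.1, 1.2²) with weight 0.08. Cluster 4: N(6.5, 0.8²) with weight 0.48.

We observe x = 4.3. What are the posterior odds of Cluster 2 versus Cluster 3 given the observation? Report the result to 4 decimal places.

0.1860

Posterior odds = (w_i f_i(x)) / (w_j f_j(x)); the normalising sum cancels.
Normal densities:
  p_1 = 1.30682e-08
  p_2 = 0.0375263
  p_3 = 0.327866
  p_4 = 0.011367
Posterior odds = (w_2·p_2) / (w_3·p_3) = (0.13·0.0375263) / (0.08·0.327866) = 0.00487842 / 0.0262293 ≈ 0.1860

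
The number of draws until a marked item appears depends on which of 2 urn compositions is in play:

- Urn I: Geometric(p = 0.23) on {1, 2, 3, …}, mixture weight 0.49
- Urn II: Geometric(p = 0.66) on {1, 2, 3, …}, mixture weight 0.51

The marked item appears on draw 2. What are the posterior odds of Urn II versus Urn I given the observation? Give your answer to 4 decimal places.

Posterior odds = (P(Z=i) f_i(x)) / (P(Z=j) f_j(x)); the normalising sum cancels.
Geometric probabilities:
  f_I = 0.23·(1−0.23)^1 = 0.23·0.77 = 0.1771
  f_II = 0.66·(1−0.66)^1 = 0.66·0.34 = 0.2244
0.114444 / 0.086779 ≈ 1.3188

1.3188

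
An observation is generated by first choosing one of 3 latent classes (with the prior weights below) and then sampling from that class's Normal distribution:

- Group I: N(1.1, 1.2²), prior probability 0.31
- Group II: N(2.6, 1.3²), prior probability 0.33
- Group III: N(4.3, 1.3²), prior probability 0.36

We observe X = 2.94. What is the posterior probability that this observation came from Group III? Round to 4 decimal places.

The responsibility of component k is π_k f_k(x) divided by Σ_j π_j f_j(x).
Component likelihoods at x = 2.94:
  p_I = 0.10261
  p_II = 0.296561
  p_III = 0.177547
Weight by the priors:
  π_I·p_I = 0.31 × 0.10261 = 0.0318092
  π_II·p_II = 0.33 × 0.296561 = 0.097865
  π_III·p_III = 0.36 × 0.177547 = 0.0639168
Marginal: 0.0318092 + 0.097865 + 0.0639168 = 0.193591
P(Group III | data) ≈ 0.3302

0.3302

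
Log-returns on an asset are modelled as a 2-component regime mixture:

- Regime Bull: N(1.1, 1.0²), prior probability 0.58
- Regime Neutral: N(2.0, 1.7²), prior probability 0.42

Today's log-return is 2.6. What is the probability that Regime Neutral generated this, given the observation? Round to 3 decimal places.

Posterior ∝ prior × likelihood, so P(k | x) ∝ π_k f_k(x); normalise over all components.
Evaluate each component's likelihood at the observed value:
  f_Bull = (1/(1.0·√(2π)))·exp(−(2.6−1.1)²/(2·1.0²)) = 0.398942·exp(-1.12500) = 0.129518
  f_Neutral = (1/(1.7·√(2π)))·exp(−(2.6−2.0)²/(2·1.7²)) = 0.234672·exp(-0.06228) = 0.220502
Unnormalised posteriors:
  π_Bull·f_Bull = 0.58 × 0.129518 = 0.0751202
  π_Neutral·f_Neutral = 0.42 × 0.220502 = 0.0926107
Sum: 0.0751202 + 0.0926107 = 0.167731
So the posterior for Regime Neutral is 0.0926107 / 0.167731 ≈ 0.552.

0.552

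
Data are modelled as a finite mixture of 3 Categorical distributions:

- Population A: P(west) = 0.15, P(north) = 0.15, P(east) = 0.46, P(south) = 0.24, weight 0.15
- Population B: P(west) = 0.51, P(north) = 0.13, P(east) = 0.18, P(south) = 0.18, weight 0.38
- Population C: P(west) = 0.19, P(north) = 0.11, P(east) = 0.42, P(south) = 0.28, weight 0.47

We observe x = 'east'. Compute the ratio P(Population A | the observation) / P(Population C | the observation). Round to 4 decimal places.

0.3495

Posterior odds = (P(Z=i) f_i(x)) / (P(Z=j) f_j(x)); the normalising sum cancels.
Categorical probabilities:
  f_A = P(east | comp) = 0.46
  f_B = P(east | comp) = 0.18
  f_C = P(east | comp) = 0.42
0.069 / 0.1974 ≈ 0.3495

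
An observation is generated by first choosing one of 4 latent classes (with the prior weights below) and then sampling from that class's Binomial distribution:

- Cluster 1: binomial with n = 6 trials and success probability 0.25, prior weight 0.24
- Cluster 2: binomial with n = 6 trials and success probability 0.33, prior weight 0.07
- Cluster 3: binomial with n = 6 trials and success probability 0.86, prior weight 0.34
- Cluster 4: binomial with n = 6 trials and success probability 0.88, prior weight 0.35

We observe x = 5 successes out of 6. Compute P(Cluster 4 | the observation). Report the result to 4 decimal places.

0.4935

By Bayes' theorem, P(k | x) = w_k f_k(x) / Σ_j w_j f_j(x).
Evaluate each component's likelihood at the observed value:
  p_1 = 0.00439453
  p_2 = 0.0157324
  p_3 = 0.395159
  p_4 = 0.379967
Weight by the priors:
  w_1·p_1 = 0.24 × 0.00439453 = 0.00105469
  w_2·p_2 = 0.07 × 0.0157324 = 0.00110127
  w_3·p_3 = 0.34 × 0.395159 = 0.134354
  w_4·p_4 = 0.35 × 0.379967 = 0.132988
Evidence: 0.00105469 + 0.00110127 + 0.134354 + 0.132988 = 0.269498
P(Cluster 4 | x) ≈ 0.4935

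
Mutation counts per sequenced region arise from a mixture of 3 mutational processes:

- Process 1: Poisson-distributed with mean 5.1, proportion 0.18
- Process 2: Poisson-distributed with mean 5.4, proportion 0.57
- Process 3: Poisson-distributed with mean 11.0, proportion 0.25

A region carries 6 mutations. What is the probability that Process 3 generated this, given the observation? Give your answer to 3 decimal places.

0.082

By Bayes' theorem, P(k | x) = π_k f_k(x) / Σ_j π_j f_j(x).
Evaluate each component's likelihood at the observed value:
  f_1 = 0.149
  f_2 = 0.155539
  f_3 = 0.0410946
Prior × likelihood for each component:
  π_1·f_1 = 0.18 × 0.149 = 0.02682
  π_2·f_2 = 0.57 × 0.155539 = 0.0886573
  π_3·f_3 = 0.25 × 0.0410946 = 0.0102736
Sum: 0.02682 + 0.0886573 + 0.0102736 = 0.125751
P(Process 3 | the observation) = 0.0102736 / 0.125751 ≈ 0.082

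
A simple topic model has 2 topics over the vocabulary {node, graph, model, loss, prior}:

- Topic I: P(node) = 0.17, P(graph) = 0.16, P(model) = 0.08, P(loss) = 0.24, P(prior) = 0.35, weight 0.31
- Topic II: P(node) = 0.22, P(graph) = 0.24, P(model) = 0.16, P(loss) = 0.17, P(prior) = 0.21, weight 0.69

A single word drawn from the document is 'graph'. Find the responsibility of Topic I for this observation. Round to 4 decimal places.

0.2305

By Bayes' theorem, P(k | x) = w_k f_k(x) / Σ_j w_j f_j(x).
Component likelihoods at x = 'graph':
  L_I = P(graph | comp) = 0.16
  L_II = P(graph | comp) = 0.24
Weight by the priors:
  w_I·L_I = 0.31 × 0.16 = 0.0496
  w_II·L_II = 0.69 × 0.24 = 0.1656
Sum: 0.0496 + 0.1656 = 0.2152
P(Topic I | the observation) = 0.0496 / 0.2152 ≈ 0.2305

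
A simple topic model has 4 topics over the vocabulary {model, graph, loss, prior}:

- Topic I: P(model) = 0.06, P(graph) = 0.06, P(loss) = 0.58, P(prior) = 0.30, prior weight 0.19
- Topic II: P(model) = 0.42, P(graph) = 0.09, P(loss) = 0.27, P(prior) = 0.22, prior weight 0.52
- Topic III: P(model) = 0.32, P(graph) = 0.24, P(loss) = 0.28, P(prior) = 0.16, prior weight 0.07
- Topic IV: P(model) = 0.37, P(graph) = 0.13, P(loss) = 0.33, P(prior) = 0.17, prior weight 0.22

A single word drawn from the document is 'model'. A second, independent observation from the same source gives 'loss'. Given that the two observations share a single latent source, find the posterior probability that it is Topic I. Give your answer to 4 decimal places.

0.0670

The responsibility of component k is w_k f_k(x) divided by Σ_j w_j f_j(x).
Since both observations come from the same component, the likelihood for component k is f_k(x₁)·f_k(x₂).
  f_I = [P(model | comp) = 0.06] × [0.58] = 0.0348
  f_II = [P(model | comp) = 0.42] × [0.27] = 0.1134
  f_III = [P(model | comp) = 0.32] × [0.28] = 0.0896
  f_IV = [P(model | comp) = 0.37] × [0.33] = 0.1221
Multiply by the mixture weights:
  w_I·f_I = 0.19 × 0.0348 = 0.006612
  w_II·f_II = 0.52 × 0.1134 = 0.058968
  w_III·f_III = 0.07 × 0.0896 = 0.006272
  w_IV·f_IV = 0.22 × 0.1221 = 0.026862
Sum: 0.006612 + 0.058968 + 0.006272 + 0.026862 = 0.098714
Responsibility of Topic I: 0.006612 / 0.098714 ≈ 0.0670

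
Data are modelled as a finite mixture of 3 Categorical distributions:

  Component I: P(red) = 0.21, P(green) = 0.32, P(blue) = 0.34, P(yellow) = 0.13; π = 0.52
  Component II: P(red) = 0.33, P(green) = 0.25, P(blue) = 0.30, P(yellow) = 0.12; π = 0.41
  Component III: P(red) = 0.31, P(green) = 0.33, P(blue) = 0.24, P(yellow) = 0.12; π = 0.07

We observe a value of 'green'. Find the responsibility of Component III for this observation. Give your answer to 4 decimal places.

By Bayes' theorem, P(k | x) = P(Z=k) f_k(x) / Σ_j P(Z=j) f_j(x).
Categorical probabilities:
  L_I = P(green | comp) = 0.32
  L_II = P(green | comp) = 0.25
  L_III = P(green | comp) = 0.33
Prior × likelihood for each component:
  P(Z=I)·L_I = 0.52 × 0.32 = 0.1664
  P(Z=II)·L_II = 0.41 × 0.25 = 0.1025
  P(Z=III)·L_III = 0.07 × 0.33 = 0.0231
Sum: 0.1664 + 0.1025 + 0.0231 = 0.292
So the posterior for Component III is 0.0231 / 0.292 ≈ 0.0791.

0.0791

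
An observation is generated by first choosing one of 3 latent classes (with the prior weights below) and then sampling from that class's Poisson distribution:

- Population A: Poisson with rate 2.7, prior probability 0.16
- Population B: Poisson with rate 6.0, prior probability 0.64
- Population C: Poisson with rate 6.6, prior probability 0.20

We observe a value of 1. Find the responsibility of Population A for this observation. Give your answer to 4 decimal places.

0.7196

Posterior ∝ prior × likelihood, so P(k | x) ∝ P(Z=k) f_k(x); normalise over all components.
Evaluate each component's likelihood at the observed value:
  L_A = 0.181455
  L_B = 0.0148725
  L_C = 0.00897843
Unnormalised posteriors:
  P(Z=A)·L_A = 0.16 × 0.181455 = 0.0290328
  P(Z=B)·L_B = 0.64 × 0.0148725 = 0.00951841
  P(Z=C)·L_C = 0.20 × 0.00897843 = 0.00179569
Sum: 0.0290328 + 0.00951841 + 0.00179569 = 0.0403469
Responsibility of Population A: 0.0290328 / 0.0403469 ≈ 0.7196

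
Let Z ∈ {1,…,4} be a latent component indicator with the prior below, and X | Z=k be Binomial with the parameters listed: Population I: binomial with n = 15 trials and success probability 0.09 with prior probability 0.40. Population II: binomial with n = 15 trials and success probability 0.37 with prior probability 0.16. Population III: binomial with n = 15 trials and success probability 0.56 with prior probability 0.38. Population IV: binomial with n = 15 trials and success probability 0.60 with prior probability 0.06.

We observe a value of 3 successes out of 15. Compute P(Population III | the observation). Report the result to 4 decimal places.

Apply Bayes' rule: the posterior for each component is proportional to its prior times its likelihood at x.
Component likelihoods at x = 3 successes out of 15:
  p_I = 0.106964
  p_II = 0.0900955
  p_III = 0.00420734
  p_IV = 0.00164886
Multiply by the mixture weights:
  π_I·p_I = 0.40 × 0.106964 = 0.0427854
  π_II·p_II = 0.16 × 0.0900955 = 0.0144153
  π_III·p_III = 0.38 × 0.00420734 = 0.00159879
  π_IV·p_IV = 0.06 × 0.00164886 = 9.89319e-05
Sum: 0.0427854 + 0.0144153 + 0.00159879 + 9.89319e-05 = 0.0588984
P(Population III | the observation) = 0.00159879 / 0.0588984 ≈ 0.0271

0.0271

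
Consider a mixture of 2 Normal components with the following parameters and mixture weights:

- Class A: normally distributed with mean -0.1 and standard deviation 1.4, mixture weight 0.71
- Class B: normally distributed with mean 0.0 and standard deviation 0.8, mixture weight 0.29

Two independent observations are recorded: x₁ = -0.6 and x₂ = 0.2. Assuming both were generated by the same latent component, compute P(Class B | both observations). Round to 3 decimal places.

By Bayes' theorem, P(k | x) = w_k f_k(x) / Σ_j w_j f_j(x).
Since both observations come from the same component, the likelihood for component k is f_k(x₁)·f_k(x₂).
  f_A = [(1/(1.4·√(2π)))·exp(−(-0.6−-0.1)²/(2·1.4²)) = 0.284959·exp(-0.06378) = 0.267353] × [0.278491] = 0.0744553
  f_B = [(1/(0.8·√(2π)))·exp(−(-0.6−0.0)²/(2·0.8²)) = 0.498678·exp(-0.28125) = 0.376422] × [0.483335] = 0.181938
Weight by the priors:
  w_A·f_A = 0.71 × 0.0744553 = 0.0528633
  w_B·f_B = 0.29 × 0.181938 = 0.052762
Sum: 0.0528633 + 0.052762 = 0.105625
P(Class B | x) ≈ 0.500

0.500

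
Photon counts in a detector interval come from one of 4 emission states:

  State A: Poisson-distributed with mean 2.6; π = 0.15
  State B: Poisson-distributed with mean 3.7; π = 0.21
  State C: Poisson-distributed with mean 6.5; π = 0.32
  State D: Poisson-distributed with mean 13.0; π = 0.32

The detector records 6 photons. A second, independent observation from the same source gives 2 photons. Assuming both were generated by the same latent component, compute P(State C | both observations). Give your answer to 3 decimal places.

0.270

Posterior ∝ prior × likelihood, so P(k | x) ∝ P(Z=k) f_k(x); normalise over all components.
Since both observations come from the same component, the likelihood for component k is f_k(x₁)·f_k(x₂).
  L_A = [0.0318671] × [0.251045] = 0.00800006
  L_B = [0.0881025] × [0.169233] = 0.0149098
  L_C = [0.157483] × [0.0317602] = 0.00500168
  L_D = [0.015153] × [0.000190998] = 2.8942e-06
Multiply by the mixture weights:
  P(Z=A)·L_A = 0.15 × 0.00800006 = 0.00120001
  P(Z=B)·L_B = 0.21 × 0.0149098 = 0.00313106
  P(Z=C)·L_C = 0.32 × 0.00500168 = 0.00160054
  P(Z=D)·L_D = 0.32 × 2.8942e-06 = 9.26142e-07
Normaliser: 0.00120001 + 0.00313106 + 0.00160054 + 9.26142e-07 = 0.00593253
P(State C | x) ≈ 0.270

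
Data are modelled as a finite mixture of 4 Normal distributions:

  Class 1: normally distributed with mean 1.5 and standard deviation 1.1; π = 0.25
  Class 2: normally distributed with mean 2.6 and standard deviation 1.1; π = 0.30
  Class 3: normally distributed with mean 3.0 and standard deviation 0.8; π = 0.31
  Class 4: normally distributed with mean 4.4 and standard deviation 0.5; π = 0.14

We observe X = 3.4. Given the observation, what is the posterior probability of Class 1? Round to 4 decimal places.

The responsibility of component k is w_k f_k(x) divided by Σ_j w_j f_j(x).
Evaluate each component's likelihood at the observed value:
  L_1 = 0.0815952
  L_2 = 0.278396
  L_3 = 0.440082
  L_4 = 0.107982
Unnormalised posteriors:
  w_1·L_1 = 0.25 × 0.0815952 = 0.0203988
  w_2·L_2 = 0.30 × 0.278396 = 0.0835187
  w_3·L_3 = 0.31 × 0.440082 = 0.136425
  w_4·L_4 = 0.14 × 0.107982 = 0.0151175
Marginal: 0.0203988 + 0.0835187 + 0.136425 + 0.0151175 = 0.25546
P(Class 1 | x) = 0.0203988 / 0.25546 ≈ 0.0799

0.0799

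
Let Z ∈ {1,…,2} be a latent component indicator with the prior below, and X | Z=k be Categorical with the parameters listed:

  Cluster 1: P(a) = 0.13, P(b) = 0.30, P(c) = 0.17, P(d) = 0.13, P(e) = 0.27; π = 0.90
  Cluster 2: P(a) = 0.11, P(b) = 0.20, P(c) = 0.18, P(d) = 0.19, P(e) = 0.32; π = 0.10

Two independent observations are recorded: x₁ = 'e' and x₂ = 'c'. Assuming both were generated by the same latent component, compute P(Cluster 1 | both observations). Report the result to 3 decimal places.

0.878

The responsibility of component k is w_k f_k(x) divided by Σ_j w_j f_j(x).
Since both observations come from the same component, the likelihood for component k is f_k(x₁)·f_k(x₂).
  L_1 = [0.27] × [0.17] = 0.0459
  L_2 = [0.32] × [0.18] = 0.0576
Weight by the priors:
  w_1·L_1 = 0.90 × 0.0459 = 0.04131
  w_2·L_2 = 0.10 × 0.0576 = 0.00576
Sum: 0.04131 + 0.00576 = 0.04707
So the posterior for Cluster 1 is 0.04131 / 0.04707 ≈ 0.878.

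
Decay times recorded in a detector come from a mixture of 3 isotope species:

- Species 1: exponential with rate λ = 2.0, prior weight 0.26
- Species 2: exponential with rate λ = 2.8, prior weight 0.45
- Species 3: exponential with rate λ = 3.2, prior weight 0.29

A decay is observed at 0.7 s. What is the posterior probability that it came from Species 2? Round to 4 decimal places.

By Bayes' theorem, P(k | x) = π_k f_k(x) / Σ_j π_j f_j(x).
Exponential densities:
  L_1 = 0.493194
  L_2 = 0.394404
  L_3 = 0.340667
Prior × likelihood for each component:
  π_1·L_1 = 0.26 × 0.493194 = 0.12823
  π_2·L_2 = 0.45 × 0.394404 = 0.177482
  π_3·L_3 = 0.29 × 0.340667 = 0.0987935
Denominator: 0.12823 + 0.177482 + 0.0987935 = 0.404506
P(Species 2 | the observation) ≈ 0.4388

0.4388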